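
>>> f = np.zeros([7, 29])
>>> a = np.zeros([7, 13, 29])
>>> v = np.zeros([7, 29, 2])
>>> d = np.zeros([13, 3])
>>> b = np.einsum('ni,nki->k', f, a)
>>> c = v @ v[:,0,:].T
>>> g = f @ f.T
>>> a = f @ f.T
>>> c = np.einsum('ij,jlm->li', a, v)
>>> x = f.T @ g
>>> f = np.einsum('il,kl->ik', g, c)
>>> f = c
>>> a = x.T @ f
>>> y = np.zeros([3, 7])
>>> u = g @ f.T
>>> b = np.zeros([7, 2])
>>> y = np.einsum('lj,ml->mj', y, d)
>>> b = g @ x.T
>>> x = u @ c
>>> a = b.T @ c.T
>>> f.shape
(29, 7)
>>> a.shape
(29, 29)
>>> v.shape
(7, 29, 2)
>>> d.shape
(13, 3)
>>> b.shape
(7, 29)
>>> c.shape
(29, 7)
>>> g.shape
(7, 7)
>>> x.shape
(7, 7)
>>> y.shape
(13, 7)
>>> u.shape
(7, 29)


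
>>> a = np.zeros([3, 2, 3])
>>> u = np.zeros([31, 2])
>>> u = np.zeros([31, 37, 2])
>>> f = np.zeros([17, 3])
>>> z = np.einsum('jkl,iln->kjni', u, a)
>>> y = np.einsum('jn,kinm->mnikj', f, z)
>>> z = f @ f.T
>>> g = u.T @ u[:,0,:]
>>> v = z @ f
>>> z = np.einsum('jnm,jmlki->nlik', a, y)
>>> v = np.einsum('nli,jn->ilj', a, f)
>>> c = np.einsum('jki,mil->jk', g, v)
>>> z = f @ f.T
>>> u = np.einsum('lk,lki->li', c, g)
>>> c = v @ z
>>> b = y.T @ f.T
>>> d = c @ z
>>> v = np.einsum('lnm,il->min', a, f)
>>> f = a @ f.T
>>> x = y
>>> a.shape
(3, 2, 3)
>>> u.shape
(2, 2)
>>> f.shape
(3, 2, 17)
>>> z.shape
(17, 17)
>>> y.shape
(3, 3, 31, 37, 17)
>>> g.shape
(2, 37, 2)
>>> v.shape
(3, 17, 2)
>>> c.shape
(3, 2, 17)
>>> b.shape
(17, 37, 31, 3, 17)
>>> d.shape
(3, 2, 17)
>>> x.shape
(3, 3, 31, 37, 17)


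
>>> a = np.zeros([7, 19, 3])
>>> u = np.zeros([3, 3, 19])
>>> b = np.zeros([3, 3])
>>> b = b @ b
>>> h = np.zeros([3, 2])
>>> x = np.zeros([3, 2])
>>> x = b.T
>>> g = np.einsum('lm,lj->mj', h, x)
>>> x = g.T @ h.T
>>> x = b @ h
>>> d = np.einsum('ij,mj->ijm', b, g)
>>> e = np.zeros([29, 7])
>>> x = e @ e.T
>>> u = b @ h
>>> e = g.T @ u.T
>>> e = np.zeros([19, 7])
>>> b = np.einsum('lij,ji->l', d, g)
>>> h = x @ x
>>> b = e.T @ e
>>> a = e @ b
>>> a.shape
(19, 7)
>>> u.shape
(3, 2)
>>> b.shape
(7, 7)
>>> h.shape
(29, 29)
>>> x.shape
(29, 29)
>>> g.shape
(2, 3)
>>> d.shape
(3, 3, 2)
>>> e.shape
(19, 7)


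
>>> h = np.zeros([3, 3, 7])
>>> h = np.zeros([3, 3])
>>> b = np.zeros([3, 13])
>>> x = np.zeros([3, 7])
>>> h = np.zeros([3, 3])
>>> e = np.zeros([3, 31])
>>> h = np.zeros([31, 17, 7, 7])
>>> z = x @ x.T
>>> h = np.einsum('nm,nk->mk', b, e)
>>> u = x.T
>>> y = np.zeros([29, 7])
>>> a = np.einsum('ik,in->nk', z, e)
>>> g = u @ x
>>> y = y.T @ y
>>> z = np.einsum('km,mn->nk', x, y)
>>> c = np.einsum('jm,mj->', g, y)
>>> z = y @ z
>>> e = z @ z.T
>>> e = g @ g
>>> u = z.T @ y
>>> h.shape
(13, 31)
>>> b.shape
(3, 13)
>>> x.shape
(3, 7)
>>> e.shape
(7, 7)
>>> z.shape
(7, 3)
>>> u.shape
(3, 7)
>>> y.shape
(7, 7)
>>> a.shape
(31, 3)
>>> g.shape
(7, 7)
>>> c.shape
()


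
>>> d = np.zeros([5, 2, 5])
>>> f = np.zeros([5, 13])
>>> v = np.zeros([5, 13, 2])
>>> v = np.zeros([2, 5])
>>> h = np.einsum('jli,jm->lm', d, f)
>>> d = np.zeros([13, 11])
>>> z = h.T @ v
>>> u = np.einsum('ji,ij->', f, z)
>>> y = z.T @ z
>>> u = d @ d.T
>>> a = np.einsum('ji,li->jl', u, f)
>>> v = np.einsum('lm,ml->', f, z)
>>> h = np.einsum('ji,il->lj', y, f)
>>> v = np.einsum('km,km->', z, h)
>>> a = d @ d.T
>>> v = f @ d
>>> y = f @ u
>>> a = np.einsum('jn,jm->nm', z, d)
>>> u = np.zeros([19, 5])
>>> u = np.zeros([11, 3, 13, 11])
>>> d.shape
(13, 11)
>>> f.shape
(5, 13)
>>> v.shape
(5, 11)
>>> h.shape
(13, 5)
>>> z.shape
(13, 5)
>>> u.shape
(11, 3, 13, 11)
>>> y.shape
(5, 13)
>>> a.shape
(5, 11)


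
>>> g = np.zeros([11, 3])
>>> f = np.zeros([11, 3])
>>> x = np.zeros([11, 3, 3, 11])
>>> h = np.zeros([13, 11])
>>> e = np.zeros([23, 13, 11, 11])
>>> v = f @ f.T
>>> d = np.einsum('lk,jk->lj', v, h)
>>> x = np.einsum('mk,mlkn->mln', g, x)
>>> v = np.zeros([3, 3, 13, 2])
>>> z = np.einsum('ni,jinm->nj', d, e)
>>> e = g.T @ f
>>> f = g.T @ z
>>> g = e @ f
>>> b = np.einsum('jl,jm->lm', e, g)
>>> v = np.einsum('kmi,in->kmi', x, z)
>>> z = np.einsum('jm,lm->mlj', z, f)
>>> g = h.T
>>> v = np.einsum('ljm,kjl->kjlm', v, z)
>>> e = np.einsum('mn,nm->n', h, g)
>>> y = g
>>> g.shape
(11, 13)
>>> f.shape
(3, 23)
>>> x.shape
(11, 3, 11)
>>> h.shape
(13, 11)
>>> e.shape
(11,)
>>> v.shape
(23, 3, 11, 11)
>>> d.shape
(11, 13)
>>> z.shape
(23, 3, 11)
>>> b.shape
(3, 23)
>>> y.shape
(11, 13)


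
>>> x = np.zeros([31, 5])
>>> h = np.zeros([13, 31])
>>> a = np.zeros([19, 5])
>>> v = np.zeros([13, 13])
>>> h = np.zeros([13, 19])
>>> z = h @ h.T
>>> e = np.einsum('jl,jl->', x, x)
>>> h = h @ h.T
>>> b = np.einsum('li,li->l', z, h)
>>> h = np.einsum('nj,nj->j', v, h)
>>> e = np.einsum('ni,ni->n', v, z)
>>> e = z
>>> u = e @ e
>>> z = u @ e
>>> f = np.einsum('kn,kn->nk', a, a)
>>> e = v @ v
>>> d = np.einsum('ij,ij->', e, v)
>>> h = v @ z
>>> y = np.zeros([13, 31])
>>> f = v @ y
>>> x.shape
(31, 5)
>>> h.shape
(13, 13)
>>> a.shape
(19, 5)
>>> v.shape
(13, 13)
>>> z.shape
(13, 13)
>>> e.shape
(13, 13)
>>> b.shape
(13,)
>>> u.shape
(13, 13)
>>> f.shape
(13, 31)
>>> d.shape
()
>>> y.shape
(13, 31)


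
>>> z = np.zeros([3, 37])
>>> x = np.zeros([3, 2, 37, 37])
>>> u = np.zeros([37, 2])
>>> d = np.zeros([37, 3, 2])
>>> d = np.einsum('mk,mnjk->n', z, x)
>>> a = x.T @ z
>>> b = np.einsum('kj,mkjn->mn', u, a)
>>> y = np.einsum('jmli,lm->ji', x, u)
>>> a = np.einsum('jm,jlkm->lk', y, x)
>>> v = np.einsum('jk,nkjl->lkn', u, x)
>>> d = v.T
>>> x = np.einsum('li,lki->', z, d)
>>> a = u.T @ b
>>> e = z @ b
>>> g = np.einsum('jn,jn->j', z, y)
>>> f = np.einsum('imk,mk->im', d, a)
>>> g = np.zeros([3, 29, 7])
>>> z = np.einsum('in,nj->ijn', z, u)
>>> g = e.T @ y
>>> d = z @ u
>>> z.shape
(3, 2, 37)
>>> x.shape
()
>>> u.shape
(37, 2)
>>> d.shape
(3, 2, 2)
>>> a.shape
(2, 37)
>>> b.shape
(37, 37)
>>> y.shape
(3, 37)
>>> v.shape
(37, 2, 3)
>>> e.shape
(3, 37)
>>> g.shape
(37, 37)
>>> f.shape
(3, 2)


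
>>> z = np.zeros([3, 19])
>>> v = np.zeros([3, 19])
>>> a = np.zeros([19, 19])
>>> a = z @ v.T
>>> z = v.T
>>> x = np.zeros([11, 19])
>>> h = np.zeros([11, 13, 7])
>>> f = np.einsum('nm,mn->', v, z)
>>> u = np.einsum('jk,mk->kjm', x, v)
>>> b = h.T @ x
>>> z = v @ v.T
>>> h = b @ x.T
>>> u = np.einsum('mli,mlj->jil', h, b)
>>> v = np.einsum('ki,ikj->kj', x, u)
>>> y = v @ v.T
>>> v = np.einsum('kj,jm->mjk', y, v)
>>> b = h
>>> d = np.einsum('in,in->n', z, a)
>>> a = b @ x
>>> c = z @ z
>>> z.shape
(3, 3)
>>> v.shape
(13, 11, 11)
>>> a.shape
(7, 13, 19)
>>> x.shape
(11, 19)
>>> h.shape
(7, 13, 11)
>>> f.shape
()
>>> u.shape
(19, 11, 13)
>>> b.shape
(7, 13, 11)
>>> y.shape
(11, 11)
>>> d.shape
(3,)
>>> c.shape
(3, 3)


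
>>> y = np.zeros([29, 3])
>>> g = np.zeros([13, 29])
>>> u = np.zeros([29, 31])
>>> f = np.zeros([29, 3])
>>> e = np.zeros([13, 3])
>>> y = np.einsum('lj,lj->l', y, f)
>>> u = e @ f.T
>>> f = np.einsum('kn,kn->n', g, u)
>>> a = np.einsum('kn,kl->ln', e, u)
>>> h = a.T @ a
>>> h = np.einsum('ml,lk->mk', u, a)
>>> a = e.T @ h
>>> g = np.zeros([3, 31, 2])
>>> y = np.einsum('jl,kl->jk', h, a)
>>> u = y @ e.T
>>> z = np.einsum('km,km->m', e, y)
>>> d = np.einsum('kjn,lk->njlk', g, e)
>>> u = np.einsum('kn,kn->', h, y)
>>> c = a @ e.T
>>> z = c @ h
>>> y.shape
(13, 3)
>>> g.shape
(3, 31, 2)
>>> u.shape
()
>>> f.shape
(29,)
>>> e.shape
(13, 3)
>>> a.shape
(3, 3)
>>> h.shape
(13, 3)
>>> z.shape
(3, 3)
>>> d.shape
(2, 31, 13, 3)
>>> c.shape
(3, 13)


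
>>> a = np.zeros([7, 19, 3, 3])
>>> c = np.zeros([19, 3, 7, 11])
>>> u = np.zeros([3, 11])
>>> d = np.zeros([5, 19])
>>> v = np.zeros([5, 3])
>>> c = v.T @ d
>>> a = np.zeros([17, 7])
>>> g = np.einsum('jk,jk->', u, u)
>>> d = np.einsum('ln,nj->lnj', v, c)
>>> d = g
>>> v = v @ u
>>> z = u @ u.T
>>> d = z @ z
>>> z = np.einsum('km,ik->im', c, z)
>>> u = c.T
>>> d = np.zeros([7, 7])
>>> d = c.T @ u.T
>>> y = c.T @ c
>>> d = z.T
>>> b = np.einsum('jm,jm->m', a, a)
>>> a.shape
(17, 7)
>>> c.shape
(3, 19)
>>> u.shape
(19, 3)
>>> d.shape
(19, 3)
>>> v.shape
(5, 11)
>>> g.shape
()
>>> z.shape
(3, 19)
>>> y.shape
(19, 19)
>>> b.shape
(7,)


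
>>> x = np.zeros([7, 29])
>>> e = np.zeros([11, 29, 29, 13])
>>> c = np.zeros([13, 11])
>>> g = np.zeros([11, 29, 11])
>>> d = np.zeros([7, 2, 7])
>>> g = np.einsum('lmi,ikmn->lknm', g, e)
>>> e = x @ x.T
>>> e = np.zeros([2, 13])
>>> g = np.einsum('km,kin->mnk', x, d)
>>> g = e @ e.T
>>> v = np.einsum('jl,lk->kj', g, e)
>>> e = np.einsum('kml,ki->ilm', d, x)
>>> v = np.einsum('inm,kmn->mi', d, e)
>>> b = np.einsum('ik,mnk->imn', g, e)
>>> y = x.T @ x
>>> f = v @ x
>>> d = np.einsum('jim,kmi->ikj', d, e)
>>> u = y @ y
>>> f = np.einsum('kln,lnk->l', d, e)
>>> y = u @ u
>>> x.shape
(7, 29)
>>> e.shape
(29, 7, 2)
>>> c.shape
(13, 11)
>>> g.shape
(2, 2)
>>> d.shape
(2, 29, 7)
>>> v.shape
(7, 7)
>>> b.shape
(2, 29, 7)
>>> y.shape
(29, 29)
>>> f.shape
(29,)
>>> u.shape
(29, 29)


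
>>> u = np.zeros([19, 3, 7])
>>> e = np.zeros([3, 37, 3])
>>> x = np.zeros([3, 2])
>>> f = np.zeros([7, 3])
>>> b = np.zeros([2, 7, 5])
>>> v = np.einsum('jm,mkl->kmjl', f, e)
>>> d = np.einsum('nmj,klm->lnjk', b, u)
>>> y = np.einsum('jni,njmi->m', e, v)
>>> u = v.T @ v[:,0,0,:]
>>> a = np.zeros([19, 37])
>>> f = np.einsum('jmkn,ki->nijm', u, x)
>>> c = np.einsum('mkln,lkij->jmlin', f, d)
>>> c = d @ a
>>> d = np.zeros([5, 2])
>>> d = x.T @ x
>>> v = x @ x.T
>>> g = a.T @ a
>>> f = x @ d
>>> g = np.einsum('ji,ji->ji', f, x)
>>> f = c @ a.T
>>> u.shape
(3, 7, 3, 3)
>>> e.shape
(3, 37, 3)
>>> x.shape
(3, 2)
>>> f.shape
(3, 2, 5, 19)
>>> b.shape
(2, 7, 5)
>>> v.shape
(3, 3)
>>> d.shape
(2, 2)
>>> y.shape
(7,)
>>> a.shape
(19, 37)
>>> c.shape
(3, 2, 5, 37)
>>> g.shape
(3, 2)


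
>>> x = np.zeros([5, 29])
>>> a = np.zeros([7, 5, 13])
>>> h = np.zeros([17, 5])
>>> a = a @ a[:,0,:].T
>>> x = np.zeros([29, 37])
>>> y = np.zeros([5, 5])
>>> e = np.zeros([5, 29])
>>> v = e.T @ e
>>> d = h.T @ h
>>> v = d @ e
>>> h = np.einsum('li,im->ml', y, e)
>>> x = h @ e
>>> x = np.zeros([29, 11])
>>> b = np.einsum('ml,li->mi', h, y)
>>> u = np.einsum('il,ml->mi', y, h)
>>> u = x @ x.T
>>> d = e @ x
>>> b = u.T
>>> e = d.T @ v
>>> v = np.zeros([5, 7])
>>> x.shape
(29, 11)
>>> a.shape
(7, 5, 7)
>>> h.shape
(29, 5)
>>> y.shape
(5, 5)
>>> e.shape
(11, 29)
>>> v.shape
(5, 7)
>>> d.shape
(5, 11)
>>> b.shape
(29, 29)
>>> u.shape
(29, 29)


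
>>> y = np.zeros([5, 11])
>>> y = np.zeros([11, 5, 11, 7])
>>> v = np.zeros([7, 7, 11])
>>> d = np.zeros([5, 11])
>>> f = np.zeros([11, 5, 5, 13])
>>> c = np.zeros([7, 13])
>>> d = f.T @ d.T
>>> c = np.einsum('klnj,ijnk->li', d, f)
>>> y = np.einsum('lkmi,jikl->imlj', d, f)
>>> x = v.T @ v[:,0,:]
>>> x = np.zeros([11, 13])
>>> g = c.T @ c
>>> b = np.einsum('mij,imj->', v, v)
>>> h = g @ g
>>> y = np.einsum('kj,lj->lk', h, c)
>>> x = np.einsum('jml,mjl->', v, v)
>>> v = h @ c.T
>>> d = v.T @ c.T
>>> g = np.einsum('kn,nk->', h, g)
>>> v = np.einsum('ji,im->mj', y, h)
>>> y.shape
(5, 11)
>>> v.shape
(11, 5)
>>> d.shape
(5, 5)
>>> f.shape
(11, 5, 5, 13)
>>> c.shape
(5, 11)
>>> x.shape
()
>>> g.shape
()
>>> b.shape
()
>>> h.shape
(11, 11)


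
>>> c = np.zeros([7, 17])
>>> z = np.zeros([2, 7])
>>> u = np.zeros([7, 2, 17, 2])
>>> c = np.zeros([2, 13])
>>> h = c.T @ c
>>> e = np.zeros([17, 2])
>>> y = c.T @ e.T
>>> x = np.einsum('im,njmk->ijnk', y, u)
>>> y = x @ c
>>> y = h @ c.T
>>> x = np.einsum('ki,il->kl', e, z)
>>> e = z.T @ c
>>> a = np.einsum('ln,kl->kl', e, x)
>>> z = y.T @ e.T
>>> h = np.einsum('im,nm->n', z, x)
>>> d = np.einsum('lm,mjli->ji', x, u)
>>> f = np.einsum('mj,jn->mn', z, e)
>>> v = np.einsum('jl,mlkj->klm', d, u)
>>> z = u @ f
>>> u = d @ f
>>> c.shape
(2, 13)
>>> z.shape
(7, 2, 17, 13)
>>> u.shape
(2, 13)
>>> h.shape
(17,)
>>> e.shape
(7, 13)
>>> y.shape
(13, 2)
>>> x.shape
(17, 7)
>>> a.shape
(17, 7)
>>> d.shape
(2, 2)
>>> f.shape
(2, 13)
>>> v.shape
(17, 2, 7)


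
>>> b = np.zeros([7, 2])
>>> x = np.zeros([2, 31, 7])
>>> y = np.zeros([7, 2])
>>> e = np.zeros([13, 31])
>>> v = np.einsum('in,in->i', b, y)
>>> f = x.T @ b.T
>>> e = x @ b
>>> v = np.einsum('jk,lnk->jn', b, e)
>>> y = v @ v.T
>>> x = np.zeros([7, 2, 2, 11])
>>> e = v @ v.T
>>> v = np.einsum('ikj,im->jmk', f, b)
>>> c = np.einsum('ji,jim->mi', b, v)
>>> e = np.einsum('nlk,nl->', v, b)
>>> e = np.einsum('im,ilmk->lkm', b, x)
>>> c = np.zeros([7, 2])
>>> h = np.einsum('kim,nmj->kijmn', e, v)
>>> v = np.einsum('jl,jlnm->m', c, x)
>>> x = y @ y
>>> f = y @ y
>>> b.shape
(7, 2)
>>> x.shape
(7, 7)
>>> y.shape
(7, 7)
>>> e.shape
(2, 11, 2)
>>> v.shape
(11,)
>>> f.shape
(7, 7)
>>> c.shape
(7, 2)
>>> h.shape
(2, 11, 31, 2, 7)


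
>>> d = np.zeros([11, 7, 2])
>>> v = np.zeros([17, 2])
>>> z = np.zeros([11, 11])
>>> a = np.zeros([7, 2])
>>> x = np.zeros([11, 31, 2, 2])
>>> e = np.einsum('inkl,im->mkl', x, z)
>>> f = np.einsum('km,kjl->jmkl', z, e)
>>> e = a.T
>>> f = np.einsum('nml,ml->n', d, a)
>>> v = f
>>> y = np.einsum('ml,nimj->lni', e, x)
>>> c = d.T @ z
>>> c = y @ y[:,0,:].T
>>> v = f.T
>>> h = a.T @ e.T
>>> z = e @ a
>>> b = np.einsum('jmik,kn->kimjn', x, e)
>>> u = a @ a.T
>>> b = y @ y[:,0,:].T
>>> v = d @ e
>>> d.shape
(11, 7, 2)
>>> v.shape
(11, 7, 7)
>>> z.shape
(2, 2)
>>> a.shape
(7, 2)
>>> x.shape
(11, 31, 2, 2)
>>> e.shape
(2, 7)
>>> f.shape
(11,)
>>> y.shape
(7, 11, 31)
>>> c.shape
(7, 11, 7)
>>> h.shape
(2, 2)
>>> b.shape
(7, 11, 7)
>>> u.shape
(7, 7)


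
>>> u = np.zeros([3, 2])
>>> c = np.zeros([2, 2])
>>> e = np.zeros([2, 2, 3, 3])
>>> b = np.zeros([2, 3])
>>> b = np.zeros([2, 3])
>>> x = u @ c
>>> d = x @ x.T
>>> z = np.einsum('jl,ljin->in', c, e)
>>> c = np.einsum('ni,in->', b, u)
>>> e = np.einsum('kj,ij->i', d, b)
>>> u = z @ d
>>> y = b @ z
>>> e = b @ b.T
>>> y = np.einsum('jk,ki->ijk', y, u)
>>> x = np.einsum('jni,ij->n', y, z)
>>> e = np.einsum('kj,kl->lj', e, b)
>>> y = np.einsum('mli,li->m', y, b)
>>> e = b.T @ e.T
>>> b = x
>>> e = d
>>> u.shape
(3, 3)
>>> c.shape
()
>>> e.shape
(3, 3)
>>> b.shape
(2,)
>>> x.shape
(2,)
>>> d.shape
(3, 3)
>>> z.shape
(3, 3)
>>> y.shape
(3,)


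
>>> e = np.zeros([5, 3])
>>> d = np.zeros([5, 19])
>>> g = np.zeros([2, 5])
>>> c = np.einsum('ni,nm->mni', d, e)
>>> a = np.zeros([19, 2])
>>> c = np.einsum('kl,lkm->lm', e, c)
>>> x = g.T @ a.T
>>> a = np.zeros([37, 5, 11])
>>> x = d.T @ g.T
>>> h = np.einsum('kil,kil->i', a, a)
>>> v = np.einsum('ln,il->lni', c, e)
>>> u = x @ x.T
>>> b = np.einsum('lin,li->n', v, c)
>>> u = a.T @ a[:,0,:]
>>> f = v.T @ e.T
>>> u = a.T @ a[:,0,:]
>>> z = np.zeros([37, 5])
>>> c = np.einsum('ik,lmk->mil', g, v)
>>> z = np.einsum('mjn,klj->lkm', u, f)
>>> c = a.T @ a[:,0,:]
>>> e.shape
(5, 3)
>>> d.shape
(5, 19)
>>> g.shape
(2, 5)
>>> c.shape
(11, 5, 11)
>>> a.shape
(37, 5, 11)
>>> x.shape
(19, 2)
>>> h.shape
(5,)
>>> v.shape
(3, 19, 5)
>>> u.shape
(11, 5, 11)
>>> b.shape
(5,)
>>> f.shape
(5, 19, 5)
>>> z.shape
(19, 5, 11)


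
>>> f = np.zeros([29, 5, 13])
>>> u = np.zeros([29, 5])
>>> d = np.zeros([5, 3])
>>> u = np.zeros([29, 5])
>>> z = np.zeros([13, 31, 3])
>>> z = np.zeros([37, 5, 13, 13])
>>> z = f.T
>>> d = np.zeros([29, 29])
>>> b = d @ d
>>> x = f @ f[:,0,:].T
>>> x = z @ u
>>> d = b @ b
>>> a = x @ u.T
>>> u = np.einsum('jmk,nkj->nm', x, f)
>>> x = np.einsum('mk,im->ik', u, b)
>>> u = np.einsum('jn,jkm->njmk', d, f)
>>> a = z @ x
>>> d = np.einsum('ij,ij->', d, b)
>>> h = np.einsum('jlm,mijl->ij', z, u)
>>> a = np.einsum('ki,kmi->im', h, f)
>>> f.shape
(29, 5, 13)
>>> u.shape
(29, 29, 13, 5)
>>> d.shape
()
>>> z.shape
(13, 5, 29)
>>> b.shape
(29, 29)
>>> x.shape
(29, 5)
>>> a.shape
(13, 5)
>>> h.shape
(29, 13)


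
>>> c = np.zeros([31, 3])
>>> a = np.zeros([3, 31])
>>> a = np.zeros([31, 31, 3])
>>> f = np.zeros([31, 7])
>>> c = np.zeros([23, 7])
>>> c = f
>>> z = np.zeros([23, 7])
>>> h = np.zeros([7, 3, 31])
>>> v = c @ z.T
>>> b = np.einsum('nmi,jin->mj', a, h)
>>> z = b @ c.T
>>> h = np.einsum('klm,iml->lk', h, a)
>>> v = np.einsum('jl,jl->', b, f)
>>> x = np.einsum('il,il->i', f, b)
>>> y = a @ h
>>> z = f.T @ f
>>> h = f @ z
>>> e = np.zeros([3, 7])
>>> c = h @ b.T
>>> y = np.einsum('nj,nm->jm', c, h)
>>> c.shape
(31, 31)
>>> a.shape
(31, 31, 3)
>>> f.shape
(31, 7)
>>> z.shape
(7, 7)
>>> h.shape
(31, 7)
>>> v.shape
()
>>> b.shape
(31, 7)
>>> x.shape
(31,)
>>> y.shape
(31, 7)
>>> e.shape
(3, 7)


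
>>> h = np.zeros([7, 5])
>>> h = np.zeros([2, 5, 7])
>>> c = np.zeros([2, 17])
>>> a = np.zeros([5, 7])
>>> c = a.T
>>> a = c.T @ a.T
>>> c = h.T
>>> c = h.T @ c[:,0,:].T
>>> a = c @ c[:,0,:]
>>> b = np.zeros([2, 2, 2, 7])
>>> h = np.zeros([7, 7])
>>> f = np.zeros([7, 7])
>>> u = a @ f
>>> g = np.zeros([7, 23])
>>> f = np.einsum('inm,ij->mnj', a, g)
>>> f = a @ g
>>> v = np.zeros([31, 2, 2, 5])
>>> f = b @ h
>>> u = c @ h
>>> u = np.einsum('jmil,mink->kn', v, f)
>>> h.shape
(7, 7)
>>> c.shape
(7, 5, 7)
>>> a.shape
(7, 5, 7)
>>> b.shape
(2, 2, 2, 7)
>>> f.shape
(2, 2, 2, 7)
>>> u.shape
(7, 2)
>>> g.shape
(7, 23)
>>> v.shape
(31, 2, 2, 5)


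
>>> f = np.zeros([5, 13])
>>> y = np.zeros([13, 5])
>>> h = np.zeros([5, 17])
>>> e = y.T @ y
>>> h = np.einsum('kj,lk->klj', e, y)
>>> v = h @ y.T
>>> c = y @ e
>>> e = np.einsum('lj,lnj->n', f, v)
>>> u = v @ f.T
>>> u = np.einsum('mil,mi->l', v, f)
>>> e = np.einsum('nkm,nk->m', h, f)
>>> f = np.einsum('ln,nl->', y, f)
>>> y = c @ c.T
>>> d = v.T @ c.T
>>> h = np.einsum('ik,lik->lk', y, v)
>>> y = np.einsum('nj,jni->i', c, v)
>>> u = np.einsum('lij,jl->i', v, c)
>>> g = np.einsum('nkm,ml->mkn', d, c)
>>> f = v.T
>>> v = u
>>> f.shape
(13, 13, 5)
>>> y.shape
(13,)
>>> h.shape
(5, 13)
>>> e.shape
(5,)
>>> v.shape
(13,)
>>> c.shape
(13, 5)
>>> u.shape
(13,)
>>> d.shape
(13, 13, 13)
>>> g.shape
(13, 13, 13)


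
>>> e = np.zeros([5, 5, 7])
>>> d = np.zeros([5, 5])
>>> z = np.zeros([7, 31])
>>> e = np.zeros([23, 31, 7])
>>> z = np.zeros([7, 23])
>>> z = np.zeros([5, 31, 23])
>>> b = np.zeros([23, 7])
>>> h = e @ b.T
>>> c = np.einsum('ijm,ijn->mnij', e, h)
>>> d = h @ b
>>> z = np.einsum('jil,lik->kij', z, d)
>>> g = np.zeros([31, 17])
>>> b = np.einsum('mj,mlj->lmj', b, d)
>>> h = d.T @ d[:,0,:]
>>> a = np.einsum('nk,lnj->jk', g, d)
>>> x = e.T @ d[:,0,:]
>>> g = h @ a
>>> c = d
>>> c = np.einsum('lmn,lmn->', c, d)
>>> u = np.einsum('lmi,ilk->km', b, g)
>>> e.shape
(23, 31, 7)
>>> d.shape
(23, 31, 7)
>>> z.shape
(7, 31, 5)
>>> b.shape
(31, 23, 7)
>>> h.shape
(7, 31, 7)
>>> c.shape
()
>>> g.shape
(7, 31, 17)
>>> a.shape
(7, 17)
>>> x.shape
(7, 31, 7)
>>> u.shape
(17, 23)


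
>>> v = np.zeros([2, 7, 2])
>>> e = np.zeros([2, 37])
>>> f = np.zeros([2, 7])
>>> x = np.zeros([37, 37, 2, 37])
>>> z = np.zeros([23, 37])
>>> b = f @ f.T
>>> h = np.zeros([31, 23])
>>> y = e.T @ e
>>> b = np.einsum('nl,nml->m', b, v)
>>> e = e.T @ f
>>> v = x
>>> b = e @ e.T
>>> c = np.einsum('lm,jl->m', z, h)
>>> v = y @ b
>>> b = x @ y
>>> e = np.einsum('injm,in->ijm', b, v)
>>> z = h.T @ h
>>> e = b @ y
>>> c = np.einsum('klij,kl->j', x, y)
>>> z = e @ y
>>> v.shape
(37, 37)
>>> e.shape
(37, 37, 2, 37)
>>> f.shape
(2, 7)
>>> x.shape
(37, 37, 2, 37)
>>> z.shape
(37, 37, 2, 37)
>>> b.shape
(37, 37, 2, 37)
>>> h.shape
(31, 23)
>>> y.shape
(37, 37)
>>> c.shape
(37,)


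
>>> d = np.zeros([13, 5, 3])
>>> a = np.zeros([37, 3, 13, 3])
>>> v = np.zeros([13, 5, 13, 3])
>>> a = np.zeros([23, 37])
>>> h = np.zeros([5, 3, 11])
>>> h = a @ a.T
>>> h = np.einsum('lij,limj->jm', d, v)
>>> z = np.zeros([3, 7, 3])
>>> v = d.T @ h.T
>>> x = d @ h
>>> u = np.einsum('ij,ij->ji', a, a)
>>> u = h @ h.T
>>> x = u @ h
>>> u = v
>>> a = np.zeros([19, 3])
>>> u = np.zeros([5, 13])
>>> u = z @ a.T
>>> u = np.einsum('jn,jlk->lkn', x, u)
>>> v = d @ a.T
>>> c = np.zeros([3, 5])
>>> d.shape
(13, 5, 3)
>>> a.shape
(19, 3)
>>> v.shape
(13, 5, 19)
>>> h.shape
(3, 13)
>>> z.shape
(3, 7, 3)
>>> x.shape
(3, 13)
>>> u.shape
(7, 19, 13)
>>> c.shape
(3, 5)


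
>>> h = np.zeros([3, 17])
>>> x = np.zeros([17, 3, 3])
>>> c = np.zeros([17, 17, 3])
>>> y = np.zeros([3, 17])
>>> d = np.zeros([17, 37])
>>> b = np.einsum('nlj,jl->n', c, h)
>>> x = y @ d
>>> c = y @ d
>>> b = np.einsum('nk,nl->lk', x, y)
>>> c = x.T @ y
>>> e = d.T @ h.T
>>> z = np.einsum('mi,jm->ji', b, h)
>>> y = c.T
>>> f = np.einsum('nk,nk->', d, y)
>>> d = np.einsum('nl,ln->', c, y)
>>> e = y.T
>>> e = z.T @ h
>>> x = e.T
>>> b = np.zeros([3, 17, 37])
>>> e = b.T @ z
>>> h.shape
(3, 17)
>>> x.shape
(17, 37)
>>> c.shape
(37, 17)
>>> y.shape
(17, 37)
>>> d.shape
()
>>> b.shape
(3, 17, 37)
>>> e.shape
(37, 17, 37)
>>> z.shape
(3, 37)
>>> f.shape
()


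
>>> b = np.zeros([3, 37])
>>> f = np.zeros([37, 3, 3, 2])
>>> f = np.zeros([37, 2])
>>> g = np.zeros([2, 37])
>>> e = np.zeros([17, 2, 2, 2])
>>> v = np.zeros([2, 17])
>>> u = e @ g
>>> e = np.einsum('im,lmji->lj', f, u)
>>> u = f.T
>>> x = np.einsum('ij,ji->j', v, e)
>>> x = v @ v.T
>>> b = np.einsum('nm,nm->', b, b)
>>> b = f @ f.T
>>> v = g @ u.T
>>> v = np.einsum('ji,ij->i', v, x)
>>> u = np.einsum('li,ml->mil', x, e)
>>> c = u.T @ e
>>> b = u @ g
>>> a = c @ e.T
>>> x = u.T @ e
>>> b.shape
(17, 2, 37)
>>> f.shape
(37, 2)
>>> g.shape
(2, 37)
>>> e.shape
(17, 2)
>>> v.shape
(2,)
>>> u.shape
(17, 2, 2)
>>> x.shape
(2, 2, 2)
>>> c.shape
(2, 2, 2)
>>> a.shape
(2, 2, 17)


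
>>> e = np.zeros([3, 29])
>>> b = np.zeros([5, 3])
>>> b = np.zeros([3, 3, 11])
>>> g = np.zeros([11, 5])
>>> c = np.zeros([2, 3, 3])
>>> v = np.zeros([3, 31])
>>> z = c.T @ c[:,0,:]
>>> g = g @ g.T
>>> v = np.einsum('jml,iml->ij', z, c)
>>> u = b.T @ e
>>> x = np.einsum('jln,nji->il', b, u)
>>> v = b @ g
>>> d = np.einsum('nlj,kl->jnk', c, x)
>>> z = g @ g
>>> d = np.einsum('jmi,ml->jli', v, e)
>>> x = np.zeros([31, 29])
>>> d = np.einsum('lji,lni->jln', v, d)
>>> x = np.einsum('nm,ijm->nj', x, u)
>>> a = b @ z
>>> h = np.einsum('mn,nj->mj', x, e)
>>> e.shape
(3, 29)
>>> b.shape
(3, 3, 11)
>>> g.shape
(11, 11)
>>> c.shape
(2, 3, 3)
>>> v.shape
(3, 3, 11)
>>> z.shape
(11, 11)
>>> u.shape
(11, 3, 29)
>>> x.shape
(31, 3)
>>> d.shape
(3, 3, 29)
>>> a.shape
(3, 3, 11)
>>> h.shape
(31, 29)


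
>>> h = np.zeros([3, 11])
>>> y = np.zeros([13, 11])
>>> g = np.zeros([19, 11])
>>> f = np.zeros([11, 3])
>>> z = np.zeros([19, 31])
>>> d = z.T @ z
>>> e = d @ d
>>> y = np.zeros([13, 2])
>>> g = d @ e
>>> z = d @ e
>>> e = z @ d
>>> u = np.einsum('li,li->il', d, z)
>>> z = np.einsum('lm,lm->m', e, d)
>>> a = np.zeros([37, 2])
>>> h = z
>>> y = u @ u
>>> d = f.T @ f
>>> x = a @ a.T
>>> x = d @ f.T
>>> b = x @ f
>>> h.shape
(31,)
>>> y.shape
(31, 31)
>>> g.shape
(31, 31)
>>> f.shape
(11, 3)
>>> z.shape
(31,)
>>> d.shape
(3, 3)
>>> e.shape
(31, 31)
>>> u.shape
(31, 31)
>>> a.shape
(37, 2)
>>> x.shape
(3, 11)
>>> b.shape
(3, 3)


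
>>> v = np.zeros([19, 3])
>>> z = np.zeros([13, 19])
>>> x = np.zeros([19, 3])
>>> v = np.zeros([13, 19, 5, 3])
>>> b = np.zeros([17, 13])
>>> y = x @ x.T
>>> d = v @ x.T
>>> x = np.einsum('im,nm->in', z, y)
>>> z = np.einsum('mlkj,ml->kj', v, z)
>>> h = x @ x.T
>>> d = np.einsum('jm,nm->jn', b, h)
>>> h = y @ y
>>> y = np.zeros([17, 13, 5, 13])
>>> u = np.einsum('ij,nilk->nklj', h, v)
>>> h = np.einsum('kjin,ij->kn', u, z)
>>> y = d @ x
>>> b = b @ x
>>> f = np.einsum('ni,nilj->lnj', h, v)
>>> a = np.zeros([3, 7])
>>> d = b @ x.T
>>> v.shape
(13, 19, 5, 3)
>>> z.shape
(5, 3)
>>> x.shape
(13, 19)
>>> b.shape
(17, 19)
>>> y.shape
(17, 19)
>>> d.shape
(17, 13)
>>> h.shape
(13, 19)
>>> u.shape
(13, 3, 5, 19)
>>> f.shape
(5, 13, 3)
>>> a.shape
(3, 7)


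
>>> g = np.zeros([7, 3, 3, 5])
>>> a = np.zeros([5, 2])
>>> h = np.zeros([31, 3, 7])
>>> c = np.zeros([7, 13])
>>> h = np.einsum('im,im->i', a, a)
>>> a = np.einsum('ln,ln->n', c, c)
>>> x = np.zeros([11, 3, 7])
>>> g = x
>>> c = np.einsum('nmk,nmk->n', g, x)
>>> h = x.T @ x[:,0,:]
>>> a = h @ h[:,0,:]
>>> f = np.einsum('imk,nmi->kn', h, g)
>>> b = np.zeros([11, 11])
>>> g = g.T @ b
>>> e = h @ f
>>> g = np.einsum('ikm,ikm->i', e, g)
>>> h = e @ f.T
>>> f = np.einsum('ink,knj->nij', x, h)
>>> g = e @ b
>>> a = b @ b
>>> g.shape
(7, 3, 11)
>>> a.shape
(11, 11)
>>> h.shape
(7, 3, 7)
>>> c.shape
(11,)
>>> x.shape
(11, 3, 7)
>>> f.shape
(3, 11, 7)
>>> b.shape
(11, 11)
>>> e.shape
(7, 3, 11)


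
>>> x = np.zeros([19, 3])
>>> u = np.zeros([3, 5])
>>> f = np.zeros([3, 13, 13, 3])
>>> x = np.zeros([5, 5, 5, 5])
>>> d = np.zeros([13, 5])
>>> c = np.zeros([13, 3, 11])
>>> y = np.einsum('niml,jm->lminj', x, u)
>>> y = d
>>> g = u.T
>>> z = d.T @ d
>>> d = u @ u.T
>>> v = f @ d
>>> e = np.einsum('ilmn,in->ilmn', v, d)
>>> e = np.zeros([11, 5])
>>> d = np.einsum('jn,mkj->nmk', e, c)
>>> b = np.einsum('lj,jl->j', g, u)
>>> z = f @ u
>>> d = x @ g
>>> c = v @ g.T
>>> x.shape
(5, 5, 5, 5)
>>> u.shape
(3, 5)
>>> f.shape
(3, 13, 13, 3)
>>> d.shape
(5, 5, 5, 3)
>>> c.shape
(3, 13, 13, 5)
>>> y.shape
(13, 5)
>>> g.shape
(5, 3)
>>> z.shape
(3, 13, 13, 5)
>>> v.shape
(3, 13, 13, 3)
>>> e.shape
(11, 5)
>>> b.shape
(3,)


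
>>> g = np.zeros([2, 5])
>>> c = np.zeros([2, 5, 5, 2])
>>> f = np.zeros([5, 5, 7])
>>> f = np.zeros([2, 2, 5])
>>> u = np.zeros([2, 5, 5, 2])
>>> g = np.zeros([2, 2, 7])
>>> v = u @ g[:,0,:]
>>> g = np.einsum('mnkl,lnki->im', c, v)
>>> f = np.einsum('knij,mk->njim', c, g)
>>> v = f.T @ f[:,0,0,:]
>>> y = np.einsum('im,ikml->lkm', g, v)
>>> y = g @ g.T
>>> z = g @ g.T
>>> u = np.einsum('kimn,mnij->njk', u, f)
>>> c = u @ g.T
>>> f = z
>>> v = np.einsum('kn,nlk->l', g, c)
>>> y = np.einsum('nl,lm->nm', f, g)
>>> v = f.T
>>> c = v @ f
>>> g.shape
(7, 2)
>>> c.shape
(7, 7)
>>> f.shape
(7, 7)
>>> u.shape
(2, 7, 2)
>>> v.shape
(7, 7)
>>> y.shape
(7, 2)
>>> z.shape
(7, 7)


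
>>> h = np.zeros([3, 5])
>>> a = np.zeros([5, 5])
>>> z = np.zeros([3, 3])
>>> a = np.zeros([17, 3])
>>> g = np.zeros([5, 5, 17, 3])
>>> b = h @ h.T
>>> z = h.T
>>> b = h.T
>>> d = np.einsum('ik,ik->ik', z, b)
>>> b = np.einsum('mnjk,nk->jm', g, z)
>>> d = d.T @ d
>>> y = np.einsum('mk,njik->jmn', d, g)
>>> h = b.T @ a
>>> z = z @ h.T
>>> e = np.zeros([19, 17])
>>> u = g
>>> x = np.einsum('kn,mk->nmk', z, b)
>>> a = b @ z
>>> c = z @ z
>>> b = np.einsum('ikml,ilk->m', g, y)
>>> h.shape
(5, 3)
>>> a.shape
(17, 5)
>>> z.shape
(5, 5)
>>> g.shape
(5, 5, 17, 3)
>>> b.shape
(17,)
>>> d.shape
(3, 3)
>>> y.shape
(5, 3, 5)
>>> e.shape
(19, 17)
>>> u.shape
(5, 5, 17, 3)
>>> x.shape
(5, 17, 5)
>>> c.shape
(5, 5)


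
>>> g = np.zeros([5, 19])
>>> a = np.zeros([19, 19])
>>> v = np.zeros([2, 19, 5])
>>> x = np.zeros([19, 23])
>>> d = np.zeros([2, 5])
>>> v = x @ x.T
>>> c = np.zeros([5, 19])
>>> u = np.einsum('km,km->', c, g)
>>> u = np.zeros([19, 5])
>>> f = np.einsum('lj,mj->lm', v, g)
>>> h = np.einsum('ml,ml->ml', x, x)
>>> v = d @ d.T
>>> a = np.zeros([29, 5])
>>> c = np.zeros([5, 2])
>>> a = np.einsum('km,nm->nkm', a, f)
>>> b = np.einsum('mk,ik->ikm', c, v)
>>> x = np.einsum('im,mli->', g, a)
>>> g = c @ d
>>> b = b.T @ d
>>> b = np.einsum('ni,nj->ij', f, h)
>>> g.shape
(5, 5)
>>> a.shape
(19, 29, 5)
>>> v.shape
(2, 2)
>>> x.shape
()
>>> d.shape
(2, 5)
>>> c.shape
(5, 2)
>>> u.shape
(19, 5)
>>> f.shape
(19, 5)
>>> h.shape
(19, 23)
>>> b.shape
(5, 23)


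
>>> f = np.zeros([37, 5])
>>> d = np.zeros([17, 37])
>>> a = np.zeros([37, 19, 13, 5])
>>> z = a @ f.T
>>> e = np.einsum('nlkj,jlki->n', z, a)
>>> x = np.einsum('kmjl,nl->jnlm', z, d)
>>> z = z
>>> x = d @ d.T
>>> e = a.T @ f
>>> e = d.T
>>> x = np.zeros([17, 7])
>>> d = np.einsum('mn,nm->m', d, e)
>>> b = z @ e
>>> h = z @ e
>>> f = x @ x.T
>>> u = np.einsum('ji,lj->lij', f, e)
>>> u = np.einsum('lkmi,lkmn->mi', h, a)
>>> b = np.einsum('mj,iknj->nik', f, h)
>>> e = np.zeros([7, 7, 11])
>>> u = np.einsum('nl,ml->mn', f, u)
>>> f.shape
(17, 17)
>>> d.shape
(17,)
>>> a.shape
(37, 19, 13, 5)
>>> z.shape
(37, 19, 13, 37)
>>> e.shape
(7, 7, 11)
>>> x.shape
(17, 7)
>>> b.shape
(13, 37, 19)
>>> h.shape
(37, 19, 13, 17)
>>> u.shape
(13, 17)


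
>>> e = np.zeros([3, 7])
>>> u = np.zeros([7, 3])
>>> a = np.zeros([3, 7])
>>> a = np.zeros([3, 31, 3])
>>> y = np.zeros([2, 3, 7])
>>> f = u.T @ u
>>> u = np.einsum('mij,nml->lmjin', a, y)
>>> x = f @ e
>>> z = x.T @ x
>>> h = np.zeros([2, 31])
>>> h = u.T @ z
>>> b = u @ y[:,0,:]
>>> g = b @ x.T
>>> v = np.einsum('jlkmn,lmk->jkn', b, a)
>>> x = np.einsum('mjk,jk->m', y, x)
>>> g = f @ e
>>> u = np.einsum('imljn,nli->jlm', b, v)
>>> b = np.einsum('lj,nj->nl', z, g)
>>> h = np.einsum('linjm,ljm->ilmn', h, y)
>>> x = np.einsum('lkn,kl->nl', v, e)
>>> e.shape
(3, 7)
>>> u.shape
(31, 3, 3)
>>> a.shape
(3, 31, 3)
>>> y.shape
(2, 3, 7)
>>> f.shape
(3, 3)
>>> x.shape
(7, 7)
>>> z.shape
(7, 7)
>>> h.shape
(31, 2, 7, 3)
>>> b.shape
(3, 7)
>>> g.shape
(3, 7)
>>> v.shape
(7, 3, 7)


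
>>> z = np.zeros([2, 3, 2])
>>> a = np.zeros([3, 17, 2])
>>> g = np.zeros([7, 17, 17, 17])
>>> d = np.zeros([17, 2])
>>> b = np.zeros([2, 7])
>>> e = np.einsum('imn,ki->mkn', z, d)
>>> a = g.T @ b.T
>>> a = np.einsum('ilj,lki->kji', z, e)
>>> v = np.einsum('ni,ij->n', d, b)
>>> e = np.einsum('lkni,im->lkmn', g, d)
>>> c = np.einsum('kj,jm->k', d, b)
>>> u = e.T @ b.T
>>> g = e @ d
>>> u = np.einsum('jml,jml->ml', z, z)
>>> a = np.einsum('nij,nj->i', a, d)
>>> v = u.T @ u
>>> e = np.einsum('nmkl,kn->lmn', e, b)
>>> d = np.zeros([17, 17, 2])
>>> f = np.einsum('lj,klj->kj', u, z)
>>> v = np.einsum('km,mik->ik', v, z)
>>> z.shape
(2, 3, 2)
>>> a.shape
(2,)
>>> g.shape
(7, 17, 2, 2)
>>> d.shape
(17, 17, 2)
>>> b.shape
(2, 7)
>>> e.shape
(17, 17, 7)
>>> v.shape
(3, 2)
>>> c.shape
(17,)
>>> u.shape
(3, 2)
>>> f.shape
(2, 2)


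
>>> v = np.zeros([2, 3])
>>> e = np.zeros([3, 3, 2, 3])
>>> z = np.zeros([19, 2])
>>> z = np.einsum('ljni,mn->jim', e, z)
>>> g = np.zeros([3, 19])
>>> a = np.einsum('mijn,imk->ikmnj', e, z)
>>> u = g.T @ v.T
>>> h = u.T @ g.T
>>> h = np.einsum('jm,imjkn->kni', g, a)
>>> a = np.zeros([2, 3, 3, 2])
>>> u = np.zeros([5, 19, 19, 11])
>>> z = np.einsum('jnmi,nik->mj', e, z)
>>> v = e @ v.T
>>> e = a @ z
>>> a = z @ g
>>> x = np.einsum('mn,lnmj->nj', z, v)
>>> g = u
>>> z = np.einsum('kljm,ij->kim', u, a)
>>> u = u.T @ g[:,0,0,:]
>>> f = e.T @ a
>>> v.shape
(3, 3, 2, 2)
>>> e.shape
(2, 3, 3, 3)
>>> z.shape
(5, 2, 11)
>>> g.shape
(5, 19, 19, 11)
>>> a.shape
(2, 19)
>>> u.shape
(11, 19, 19, 11)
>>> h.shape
(3, 2, 3)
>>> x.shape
(3, 2)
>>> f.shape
(3, 3, 3, 19)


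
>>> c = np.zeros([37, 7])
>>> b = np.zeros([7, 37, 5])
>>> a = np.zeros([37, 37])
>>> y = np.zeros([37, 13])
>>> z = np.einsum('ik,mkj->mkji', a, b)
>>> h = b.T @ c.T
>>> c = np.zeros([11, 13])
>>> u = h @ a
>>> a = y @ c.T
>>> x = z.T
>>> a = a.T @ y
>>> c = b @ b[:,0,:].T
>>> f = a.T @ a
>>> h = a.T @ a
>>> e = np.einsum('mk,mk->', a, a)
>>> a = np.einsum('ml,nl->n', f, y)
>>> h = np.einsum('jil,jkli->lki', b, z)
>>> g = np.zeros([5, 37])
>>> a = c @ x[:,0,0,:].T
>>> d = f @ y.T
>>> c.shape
(7, 37, 7)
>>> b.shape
(7, 37, 5)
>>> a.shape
(7, 37, 37)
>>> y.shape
(37, 13)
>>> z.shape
(7, 37, 5, 37)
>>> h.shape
(5, 37, 37)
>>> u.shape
(5, 37, 37)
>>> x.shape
(37, 5, 37, 7)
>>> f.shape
(13, 13)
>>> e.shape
()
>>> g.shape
(5, 37)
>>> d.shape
(13, 37)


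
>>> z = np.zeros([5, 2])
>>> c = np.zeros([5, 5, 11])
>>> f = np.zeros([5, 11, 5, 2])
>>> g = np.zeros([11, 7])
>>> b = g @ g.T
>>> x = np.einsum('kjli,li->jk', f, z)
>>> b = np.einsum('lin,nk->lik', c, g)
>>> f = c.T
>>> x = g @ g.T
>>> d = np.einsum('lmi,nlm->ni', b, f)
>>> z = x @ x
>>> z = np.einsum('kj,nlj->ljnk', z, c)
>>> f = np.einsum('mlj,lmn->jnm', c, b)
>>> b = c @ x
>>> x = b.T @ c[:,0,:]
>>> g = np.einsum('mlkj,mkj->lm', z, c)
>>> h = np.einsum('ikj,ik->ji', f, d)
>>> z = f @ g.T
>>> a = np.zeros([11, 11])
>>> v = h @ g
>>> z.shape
(11, 7, 11)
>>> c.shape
(5, 5, 11)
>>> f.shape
(11, 7, 5)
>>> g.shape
(11, 5)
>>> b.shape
(5, 5, 11)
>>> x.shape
(11, 5, 11)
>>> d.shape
(11, 7)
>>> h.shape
(5, 11)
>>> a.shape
(11, 11)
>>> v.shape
(5, 5)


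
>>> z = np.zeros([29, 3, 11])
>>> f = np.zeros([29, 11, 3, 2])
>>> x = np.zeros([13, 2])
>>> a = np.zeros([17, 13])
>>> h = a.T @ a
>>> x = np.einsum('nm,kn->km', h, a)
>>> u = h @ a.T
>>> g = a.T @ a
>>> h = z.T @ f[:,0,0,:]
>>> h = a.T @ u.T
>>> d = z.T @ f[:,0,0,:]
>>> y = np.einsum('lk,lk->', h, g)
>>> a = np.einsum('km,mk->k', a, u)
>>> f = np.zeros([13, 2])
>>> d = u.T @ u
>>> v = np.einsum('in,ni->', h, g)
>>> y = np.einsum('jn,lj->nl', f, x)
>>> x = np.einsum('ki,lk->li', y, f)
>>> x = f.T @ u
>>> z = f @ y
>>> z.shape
(13, 17)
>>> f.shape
(13, 2)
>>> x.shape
(2, 17)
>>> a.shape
(17,)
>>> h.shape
(13, 13)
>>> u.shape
(13, 17)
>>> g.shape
(13, 13)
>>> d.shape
(17, 17)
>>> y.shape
(2, 17)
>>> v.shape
()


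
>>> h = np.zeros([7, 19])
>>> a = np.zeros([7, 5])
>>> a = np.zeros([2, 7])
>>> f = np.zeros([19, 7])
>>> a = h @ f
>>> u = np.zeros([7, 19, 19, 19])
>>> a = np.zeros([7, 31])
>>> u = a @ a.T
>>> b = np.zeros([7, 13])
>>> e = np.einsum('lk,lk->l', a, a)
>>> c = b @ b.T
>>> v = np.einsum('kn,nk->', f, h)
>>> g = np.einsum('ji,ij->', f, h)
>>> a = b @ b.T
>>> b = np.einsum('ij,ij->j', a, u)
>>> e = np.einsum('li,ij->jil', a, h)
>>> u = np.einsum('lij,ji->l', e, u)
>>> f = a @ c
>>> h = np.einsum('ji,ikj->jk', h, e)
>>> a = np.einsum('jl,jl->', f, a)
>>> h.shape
(7, 7)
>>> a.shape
()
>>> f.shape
(7, 7)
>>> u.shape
(19,)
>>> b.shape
(7,)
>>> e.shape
(19, 7, 7)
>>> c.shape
(7, 7)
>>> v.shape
()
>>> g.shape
()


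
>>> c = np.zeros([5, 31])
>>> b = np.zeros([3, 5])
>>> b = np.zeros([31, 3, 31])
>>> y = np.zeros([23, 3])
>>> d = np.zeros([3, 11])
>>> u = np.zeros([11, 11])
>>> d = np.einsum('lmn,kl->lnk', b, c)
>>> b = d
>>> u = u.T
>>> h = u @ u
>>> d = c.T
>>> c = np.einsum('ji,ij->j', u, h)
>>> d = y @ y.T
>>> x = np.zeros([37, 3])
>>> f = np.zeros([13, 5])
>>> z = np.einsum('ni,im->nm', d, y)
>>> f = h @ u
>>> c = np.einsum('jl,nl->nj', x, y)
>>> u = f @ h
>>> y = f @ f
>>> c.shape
(23, 37)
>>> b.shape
(31, 31, 5)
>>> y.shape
(11, 11)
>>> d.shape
(23, 23)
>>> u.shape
(11, 11)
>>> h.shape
(11, 11)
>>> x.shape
(37, 3)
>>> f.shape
(11, 11)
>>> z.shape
(23, 3)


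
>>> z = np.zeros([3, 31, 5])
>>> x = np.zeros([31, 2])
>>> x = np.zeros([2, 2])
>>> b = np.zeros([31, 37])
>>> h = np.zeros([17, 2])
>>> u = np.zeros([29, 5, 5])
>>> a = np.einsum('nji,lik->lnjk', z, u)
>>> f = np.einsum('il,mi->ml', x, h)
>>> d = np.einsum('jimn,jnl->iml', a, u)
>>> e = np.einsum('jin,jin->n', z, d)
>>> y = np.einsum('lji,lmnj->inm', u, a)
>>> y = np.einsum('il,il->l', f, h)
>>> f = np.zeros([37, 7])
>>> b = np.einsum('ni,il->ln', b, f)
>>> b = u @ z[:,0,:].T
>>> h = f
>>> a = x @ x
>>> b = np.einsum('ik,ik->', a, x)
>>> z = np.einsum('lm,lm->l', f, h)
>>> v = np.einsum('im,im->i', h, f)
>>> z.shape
(37,)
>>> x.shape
(2, 2)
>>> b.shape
()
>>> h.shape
(37, 7)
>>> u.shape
(29, 5, 5)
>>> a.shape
(2, 2)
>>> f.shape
(37, 7)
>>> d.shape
(3, 31, 5)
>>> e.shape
(5,)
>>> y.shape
(2,)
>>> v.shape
(37,)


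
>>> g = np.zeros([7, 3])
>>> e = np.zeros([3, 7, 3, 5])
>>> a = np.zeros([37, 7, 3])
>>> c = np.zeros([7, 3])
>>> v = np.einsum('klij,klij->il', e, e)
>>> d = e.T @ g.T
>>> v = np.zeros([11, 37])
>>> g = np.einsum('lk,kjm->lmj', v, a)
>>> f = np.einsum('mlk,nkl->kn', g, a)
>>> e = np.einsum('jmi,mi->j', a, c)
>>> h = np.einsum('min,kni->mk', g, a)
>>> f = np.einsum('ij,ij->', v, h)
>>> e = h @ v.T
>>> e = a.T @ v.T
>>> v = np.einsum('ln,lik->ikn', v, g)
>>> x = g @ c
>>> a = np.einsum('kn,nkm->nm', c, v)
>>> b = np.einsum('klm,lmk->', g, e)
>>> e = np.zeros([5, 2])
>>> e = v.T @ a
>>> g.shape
(11, 3, 7)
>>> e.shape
(37, 7, 37)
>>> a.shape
(3, 37)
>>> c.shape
(7, 3)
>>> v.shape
(3, 7, 37)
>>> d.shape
(5, 3, 7, 7)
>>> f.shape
()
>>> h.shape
(11, 37)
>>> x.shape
(11, 3, 3)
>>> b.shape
()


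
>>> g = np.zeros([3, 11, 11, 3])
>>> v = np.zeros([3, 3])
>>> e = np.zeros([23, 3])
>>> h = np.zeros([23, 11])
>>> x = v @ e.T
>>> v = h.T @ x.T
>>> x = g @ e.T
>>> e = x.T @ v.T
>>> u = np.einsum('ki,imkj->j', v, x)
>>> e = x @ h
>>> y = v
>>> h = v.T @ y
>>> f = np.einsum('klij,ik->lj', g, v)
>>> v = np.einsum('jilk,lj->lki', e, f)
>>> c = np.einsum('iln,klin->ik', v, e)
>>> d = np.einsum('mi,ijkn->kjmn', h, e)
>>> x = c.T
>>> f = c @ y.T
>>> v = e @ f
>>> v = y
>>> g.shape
(3, 11, 11, 3)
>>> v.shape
(11, 3)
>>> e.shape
(3, 11, 11, 11)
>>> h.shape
(3, 3)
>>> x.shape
(3, 11)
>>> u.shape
(23,)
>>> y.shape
(11, 3)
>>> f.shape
(11, 11)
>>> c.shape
(11, 3)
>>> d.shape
(11, 11, 3, 11)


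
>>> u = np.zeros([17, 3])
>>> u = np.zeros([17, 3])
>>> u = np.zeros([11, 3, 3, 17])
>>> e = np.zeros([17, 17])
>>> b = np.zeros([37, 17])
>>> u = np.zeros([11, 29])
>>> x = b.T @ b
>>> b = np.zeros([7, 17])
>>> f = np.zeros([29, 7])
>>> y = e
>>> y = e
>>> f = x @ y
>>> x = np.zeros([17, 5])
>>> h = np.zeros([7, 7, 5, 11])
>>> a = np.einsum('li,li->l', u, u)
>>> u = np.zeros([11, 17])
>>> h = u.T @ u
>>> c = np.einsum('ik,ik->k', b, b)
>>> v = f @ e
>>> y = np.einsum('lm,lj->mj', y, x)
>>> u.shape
(11, 17)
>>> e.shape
(17, 17)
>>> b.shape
(7, 17)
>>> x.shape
(17, 5)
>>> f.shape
(17, 17)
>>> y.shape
(17, 5)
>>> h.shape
(17, 17)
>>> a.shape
(11,)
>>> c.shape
(17,)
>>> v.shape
(17, 17)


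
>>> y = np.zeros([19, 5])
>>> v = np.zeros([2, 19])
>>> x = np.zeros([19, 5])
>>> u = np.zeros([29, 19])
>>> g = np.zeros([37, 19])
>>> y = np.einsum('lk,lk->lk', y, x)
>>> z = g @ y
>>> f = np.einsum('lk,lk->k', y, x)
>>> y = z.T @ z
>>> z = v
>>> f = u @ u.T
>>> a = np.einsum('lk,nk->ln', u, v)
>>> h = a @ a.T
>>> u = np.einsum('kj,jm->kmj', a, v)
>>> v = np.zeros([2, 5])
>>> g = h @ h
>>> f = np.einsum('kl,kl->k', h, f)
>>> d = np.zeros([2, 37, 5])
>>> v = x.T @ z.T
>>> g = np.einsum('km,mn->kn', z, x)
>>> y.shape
(5, 5)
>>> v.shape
(5, 2)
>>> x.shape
(19, 5)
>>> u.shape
(29, 19, 2)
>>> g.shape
(2, 5)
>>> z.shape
(2, 19)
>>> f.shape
(29,)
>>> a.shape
(29, 2)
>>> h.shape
(29, 29)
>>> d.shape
(2, 37, 5)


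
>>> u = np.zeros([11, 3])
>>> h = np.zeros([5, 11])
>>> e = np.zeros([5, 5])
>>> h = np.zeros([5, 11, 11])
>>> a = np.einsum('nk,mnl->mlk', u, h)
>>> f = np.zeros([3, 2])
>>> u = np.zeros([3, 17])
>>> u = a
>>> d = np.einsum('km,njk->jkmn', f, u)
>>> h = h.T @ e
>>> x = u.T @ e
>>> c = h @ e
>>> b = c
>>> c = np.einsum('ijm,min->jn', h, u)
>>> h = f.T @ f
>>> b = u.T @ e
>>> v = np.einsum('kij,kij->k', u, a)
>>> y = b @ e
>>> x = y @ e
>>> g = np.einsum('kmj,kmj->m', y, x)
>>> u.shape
(5, 11, 3)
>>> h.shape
(2, 2)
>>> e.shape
(5, 5)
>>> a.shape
(5, 11, 3)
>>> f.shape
(3, 2)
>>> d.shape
(11, 3, 2, 5)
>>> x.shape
(3, 11, 5)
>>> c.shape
(11, 3)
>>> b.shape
(3, 11, 5)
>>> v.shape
(5,)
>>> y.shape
(3, 11, 5)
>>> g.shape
(11,)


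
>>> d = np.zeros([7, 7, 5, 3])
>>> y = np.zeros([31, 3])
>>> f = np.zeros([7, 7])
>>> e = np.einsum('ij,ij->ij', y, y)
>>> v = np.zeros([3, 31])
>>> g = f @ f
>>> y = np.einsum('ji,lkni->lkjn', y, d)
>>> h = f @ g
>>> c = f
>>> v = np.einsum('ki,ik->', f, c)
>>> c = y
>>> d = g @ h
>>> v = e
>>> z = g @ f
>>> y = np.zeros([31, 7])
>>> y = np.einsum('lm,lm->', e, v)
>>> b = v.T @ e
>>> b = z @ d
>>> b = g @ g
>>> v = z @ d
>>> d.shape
(7, 7)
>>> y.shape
()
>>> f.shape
(7, 7)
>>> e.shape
(31, 3)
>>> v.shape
(7, 7)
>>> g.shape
(7, 7)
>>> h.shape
(7, 7)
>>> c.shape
(7, 7, 31, 5)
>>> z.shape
(7, 7)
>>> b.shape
(7, 7)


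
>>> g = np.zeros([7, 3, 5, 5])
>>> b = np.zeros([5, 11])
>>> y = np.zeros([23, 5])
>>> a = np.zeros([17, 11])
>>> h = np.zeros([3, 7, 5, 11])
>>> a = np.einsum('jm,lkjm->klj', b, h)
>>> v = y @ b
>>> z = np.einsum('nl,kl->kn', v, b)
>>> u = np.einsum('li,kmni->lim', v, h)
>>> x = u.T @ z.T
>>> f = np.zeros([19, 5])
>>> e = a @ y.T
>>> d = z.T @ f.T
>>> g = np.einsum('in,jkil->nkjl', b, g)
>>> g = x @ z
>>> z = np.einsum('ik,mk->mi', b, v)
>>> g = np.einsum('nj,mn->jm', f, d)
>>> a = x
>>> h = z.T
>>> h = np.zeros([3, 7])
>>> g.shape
(5, 23)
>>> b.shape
(5, 11)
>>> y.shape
(23, 5)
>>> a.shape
(7, 11, 5)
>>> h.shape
(3, 7)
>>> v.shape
(23, 11)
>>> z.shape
(23, 5)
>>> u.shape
(23, 11, 7)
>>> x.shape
(7, 11, 5)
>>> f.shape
(19, 5)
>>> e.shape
(7, 3, 23)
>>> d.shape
(23, 19)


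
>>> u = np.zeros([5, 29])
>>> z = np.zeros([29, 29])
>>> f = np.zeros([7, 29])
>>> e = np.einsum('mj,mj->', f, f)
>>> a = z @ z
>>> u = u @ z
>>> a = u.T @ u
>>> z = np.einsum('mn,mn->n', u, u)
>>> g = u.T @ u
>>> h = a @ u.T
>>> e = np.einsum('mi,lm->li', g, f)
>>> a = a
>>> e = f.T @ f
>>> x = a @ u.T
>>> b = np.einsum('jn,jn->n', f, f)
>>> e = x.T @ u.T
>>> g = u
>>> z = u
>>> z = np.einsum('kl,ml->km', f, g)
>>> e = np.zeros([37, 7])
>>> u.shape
(5, 29)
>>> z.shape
(7, 5)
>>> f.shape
(7, 29)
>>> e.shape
(37, 7)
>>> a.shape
(29, 29)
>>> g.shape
(5, 29)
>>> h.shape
(29, 5)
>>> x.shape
(29, 5)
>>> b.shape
(29,)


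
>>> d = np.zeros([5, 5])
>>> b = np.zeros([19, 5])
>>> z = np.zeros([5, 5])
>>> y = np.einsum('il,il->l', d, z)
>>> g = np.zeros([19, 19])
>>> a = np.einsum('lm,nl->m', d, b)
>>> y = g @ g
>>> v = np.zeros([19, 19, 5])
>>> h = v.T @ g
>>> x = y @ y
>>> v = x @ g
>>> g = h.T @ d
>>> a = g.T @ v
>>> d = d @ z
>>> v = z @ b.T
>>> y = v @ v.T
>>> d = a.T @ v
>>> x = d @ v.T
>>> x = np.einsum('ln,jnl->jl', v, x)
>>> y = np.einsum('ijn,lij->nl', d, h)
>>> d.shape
(19, 19, 19)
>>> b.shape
(19, 5)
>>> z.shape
(5, 5)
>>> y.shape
(19, 5)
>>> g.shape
(19, 19, 5)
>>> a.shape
(5, 19, 19)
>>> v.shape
(5, 19)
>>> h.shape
(5, 19, 19)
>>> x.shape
(19, 5)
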